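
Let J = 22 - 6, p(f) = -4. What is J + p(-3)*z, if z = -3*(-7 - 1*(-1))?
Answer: -56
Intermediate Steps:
z = 18 (z = -3*(-7 + 1) = -3*(-6) = 18)
J = 16
J + p(-3)*z = 16 - 4*18 = 16 - 72 = -56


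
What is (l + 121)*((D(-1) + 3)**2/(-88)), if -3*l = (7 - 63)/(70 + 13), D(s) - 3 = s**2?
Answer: -1479065/21912 ≈ -67.500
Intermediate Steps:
D(s) = 3 + s**2
l = 56/249 (l = -(7 - 63)/(3*(70 + 13)) = -(-56)/(3*83) = -1/3*(-56/83) = 56/249 ≈ 0.22490)
(l + 121)*((D(-1) + 3)**2/(-88)) = (56/249 + 121)*(((3 + (-1)**2) + 3)**2/(-88)) = 30185*(((3 + 1) + 3)**2*(-1/88))/249 = 30185*((4 + 3)**2*(-1/88))/249 = 30185*(7**2*(-1/88))/249 = 30185*(49*(-1/88))/249 = (30185/249)*(-49/88) = -1479065/21912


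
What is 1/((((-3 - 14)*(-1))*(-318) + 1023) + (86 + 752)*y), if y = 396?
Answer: 1/327465 ≈ 3.0538e-6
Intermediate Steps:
1/((((-3 - 14)*(-1))*(-318) + 1023) + (86 + 752)*y) = 1/((((-3 - 14)*(-1))*(-318) + 1023) + (86 + 752)*396) = 1/((-17*(-1)*(-318) + 1023) + 838*396) = 1/((17*(-318) + 1023) + 331848) = 1/((-5406 + 1023) + 331848) = 1/(-4383 + 331848) = 1/327465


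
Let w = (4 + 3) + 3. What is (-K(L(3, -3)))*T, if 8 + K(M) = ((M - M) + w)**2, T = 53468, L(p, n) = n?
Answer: -4919056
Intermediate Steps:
w = 10 (w = 7 + 3 = 10)
K(M) = 92 (K(M) = -8 + ((M - M) + 10)**2 = -8 + (0 + 10)**2 = -8 + 10**2 = -8 + 100 = 92)
(-K(L(3, -3)))*T = -1*92*53468 = -92*53468 = -4919056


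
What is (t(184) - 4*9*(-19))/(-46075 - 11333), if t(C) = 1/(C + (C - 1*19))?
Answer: -10379/871104 ≈ -0.011915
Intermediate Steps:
t(C) = 1/(-19 + 2*C) (t(C) = 1/(C + (C - 19)) = 1/(C + (-19 + C)) = 1/(-19 + 2*C))
(t(184) - 4*9*(-19))/(-46075 - 11333) = (1/(-19 + 2*184) - 4*9*(-19))/(-46075 - 11333) = (1/(-19 + 368) - 36*(-19))/(-57408) = (1/349 + 684)*(-1/57408) = (238717/349)*(-1/57408) = -10379/871104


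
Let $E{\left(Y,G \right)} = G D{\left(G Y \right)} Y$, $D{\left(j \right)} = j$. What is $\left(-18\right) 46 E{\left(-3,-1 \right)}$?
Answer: $-7452$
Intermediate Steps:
$E{\left(Y,G \right)} = G^{2} Y^{2}$ ($E{\left(Y,G \right)} = G G Y Y = Y G^{2} Y = G^{2} Y^{2}$)
$\left(-18\right) 46 E{\left(-3,-1 \right)} = \left(-18\right) 46 \left(-1\right)^{2} \left(-3\right)^{2} = - 828 \cdot 1 \cdot 9 = \left(-828\right) 9 = -7452$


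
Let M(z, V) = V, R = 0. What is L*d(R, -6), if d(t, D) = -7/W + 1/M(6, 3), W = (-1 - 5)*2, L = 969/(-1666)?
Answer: -209/392 ≈ -0.53316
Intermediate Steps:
L = -57/98 (L = 969*(-1/1666) = -57/98 ≈ -0.58163)
W = -12 (W = -6*2 = -12)
d(t, D) = 11/12 (d(t, D) = -7/(-12) + 1/3 = -7*(-1/12) + 1*(1/3) = 7/12 + 1/3 = 11/12)
L*d(R, -6) = -57/98*11/12 = -209/392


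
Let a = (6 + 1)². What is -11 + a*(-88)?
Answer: -4323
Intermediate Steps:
a = 49 (a = 7² = 49)
-11 + a*(-88) = -11 + 49*(-88) = -11 - 4312 = -4323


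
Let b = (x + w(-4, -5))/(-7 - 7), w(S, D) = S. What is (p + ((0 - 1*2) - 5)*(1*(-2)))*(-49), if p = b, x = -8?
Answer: -728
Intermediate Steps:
b = 6/7 (b = (-8 - 4)/(-7 - 7) = -12/(-14) = -12*(-1/14) = 6/7 ≈ 0.85714)
p = 6/7 ≈ 0.85714
(p + ((0 - 1*2) - 5)*(1*(-2)))*(-49) = (6/7 + ((0 - 1*2) - 5)*(1*(-2)))*(-49) = (6/7 + ((0 - 2) - 5)*(-2))*(-49) = (6/7 + (-2 - 5)*(-2))*(-49) = (6/7 - 7*(-2))*(-49) = (6/7 + 14)*(-49) = (104/7)*(-49) = -728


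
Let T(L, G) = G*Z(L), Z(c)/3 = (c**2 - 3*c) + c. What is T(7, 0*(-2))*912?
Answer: 0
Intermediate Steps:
Z(c) = -6*c + 3*c**2 (Z(c) = 3*((c**2 - 3*c) + c) = 3*(c**2 - 2*c) = -6*c + 3*c**2)
T(L, G) = 3*G*L*(-2 + L) (T(L, G) = G*(3*L*(-2 + L)) = 3*G*L*(-2 + L))
T(7, 0*(-2))*912 = (3*(0*(-2))*7*(-2 + 7))*912 = (3*0*7*5)*912 = 0*912 = 0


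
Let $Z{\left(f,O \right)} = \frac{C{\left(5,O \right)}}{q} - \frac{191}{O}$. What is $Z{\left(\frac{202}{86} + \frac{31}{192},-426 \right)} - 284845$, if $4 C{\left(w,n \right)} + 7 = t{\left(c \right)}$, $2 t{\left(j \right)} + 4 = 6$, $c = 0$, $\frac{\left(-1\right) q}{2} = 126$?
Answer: $- \frac{3397625741}{11928} \approx -2.8484 \cdot 10^{5}$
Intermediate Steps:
$q = -252$ ($q = \left(-2\right) 126 = -252$)
$t{\left(j \right)} = 1$ ($t{\left(j \right)} = -2 + \frac{1}{2} \cdot 6 = -2 + 3 = 1$)
$C{\left(w,n \right)} = - \frac{3}{2}$ ($C{\left(w,n \right)} = - \frac{7}{4} + \frac{1}{4} \cdot 1 = - \frac{7}{4} + \frac{1}{4} = - \frac{3}{2}$)
$Z{\left(f,O \right)} = \frac{1}{168} - \frac{191}{O}$ ($Z{\left(f,O \right)} = - \frac{3}{2 \left(-252\right)} - \frac{191}{O} = \left(- \frac{3}{2}\right) \left(- \frac{1}{252}\right) - \frac{191}{O} = \frac{1}{168} - \frac{191}{O}$)
$Z{\left(\frac{202}{86} + \frac{31}{192},-426 \right)} - 284845 = \frac{-32088 - 426}{168 \left(-426\right)} - 284845 = \frac{1}{168} \left(- \frac{1}{426}\right) \left(-32514\right) - 284845 = \frac{5419}{11928} - 284845 = - \frac{3397625741}{11928}$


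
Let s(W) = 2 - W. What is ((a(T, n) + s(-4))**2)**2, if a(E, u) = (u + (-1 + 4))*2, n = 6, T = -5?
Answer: 331776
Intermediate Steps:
a(E, u) = 6 + 2*u (a(E, u) = (u + 3)*2 = (3 + u)*2 = 6 + 2*u)
((a(T, n) + s(-4))**2)**2 = (((6 + 2*6) + (2 - 1*(-4)))**2)**2 = (((6 + 12) + (2 + 4))**2)**2 = ((18 + 6)**2)**2 = (24**2)**2 = 576**2 = 331776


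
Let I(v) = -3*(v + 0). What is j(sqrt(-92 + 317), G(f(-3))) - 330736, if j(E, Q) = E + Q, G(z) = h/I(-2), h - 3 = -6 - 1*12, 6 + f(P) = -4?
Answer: -661447/2 ≈ -3.3072e+5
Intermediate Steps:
I(v) = -3*v
f(P) = -10 (f(P) = -6 - 4 = -10)
h = -15 (h = 3 + (-6 - 1*12) = 3 + (-6 - 12) = 3 - 18 = -15)
G(z) = -5/2 (G(z) = -15/((-3*(-2))) = -15/6 = -15*1/6 = -5/2)
j(sqrt(-92 + 317), G(f(-3))) - 330736 = (sqrt(-92 + 317) - 5/2) - 330736 = (sqrt(225) - 5/2) - 330736 = (15 - 5/2) - 330736 = 25/2 - 330736 = -661447/2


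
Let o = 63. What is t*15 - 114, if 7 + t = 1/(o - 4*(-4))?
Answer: -17286/79 ≈ -218.81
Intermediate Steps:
t = -552/79 (t = -7 + 1/(63 - 4*(-4)) = -7 + 1/(63 + 16) = -7 + 1/79 = -552/79 ≈ -6.9873)
t*15 - 114 = -552/79*15 - 114 = -8280/79 - 114 = -17286/79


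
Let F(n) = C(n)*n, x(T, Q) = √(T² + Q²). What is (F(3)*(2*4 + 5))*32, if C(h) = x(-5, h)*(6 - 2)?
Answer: 4992*√34 ≈ 29108.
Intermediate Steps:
x(T, Q) = √(Q² + T²)
C(h) = 4*√(25 + h²) (C(h) = √(h² + (-5)²)*(6 - 2) = √(h² + 25)*4 = √(25 + h²)*4 = 4*√(25 + h²))
F(n) = 4*n*√(25 + n²) (F(n) = (4*√(25 + n²))*n = 4*n*√(25 + n²))
(F(3)*(2*4 + 5))*32 = ((4*3*√(25 + 3²))*(2*4 + 5))*32 = ((4*3*√(25 + 9))*(8 + 5))*32 = ((4*3*√34)*13)*32 = ((12*√34)*13)*32 = (156*√34)*32 = 4992*√34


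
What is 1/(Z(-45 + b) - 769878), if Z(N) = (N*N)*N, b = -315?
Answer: -1/47425878 ≈ -2.1086e-8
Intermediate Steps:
Z(N) = N³ (Z(N) = N²*N = N³)
1/(Z(-45 + b) - 769878) = 1/((-45 - 315)³ - 769878) = 1/((-360)³ - 769878) = 1/(-46656000 - 769878) = 1/(-47425878) = -1/47425878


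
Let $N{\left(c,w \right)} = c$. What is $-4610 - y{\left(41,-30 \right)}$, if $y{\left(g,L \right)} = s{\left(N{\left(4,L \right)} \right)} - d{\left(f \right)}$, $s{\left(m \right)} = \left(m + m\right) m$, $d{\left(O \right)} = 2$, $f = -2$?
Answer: $-4640$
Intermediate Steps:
$s{\left(m \right)} = 2 m^{2}$ ($s{\left(m \right)} = 2 m m = 2 m^{2}$)
$y{\left(g,L \right)} = 30$ ($y{\left(g,L \right)} = 2 \cdot 4^{2} - 2 = 2 \cdot 16 - 2 = 32 - 2 = 30$)
$-4610 - y{\left(41,-30 \right)} = -4610 - 30 = -4640$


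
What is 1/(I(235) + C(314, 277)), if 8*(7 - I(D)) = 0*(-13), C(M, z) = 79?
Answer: 1/86 ≈ 0.011628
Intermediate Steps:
I(D) = 7 (I(D) = 7 - 0*(-13) = 7 - 1/8*0 = 7 + 0 = 7)
1/(I(235) + C(314, 277)) = 1/(7 + 79) = 1/86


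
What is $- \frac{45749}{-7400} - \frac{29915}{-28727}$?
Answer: $\frac{1535602523}{212579800} \approx 7.2236$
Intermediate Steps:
$- \frac{45749}{-7400} - \frac{29915}{-28727} = \left(-45749\right) \left(- \frac{1}{7400}\right) - - \frac{29915}{28727} = \frac{45749}{7400} + \frac{29915}{28727} = \frac{1535602523}{212579800}$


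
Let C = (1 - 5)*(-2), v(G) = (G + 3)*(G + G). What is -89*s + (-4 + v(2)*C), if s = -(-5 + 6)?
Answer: 245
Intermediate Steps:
s = -1 (s = -1*1 = -1)
v(G) = 2*G*(3 + G) (v(G) = (3 + G)*(2*G) = 2*G*(3 + G))
C = 8 (C = -4*(-2) = 8)
-89*s + (-4 + v(2)*C) = -89*(-1) + (-4 + (2*2*(3 + 2))*8) = 89 + (-4 + (2*2*5)*8) = 89 + (-4 + 20*8) = 89 + (-4 + 160) = 89 + 156 = 245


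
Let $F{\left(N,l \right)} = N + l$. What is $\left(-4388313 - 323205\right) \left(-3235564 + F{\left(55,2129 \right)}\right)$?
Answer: $15234128070840$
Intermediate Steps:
$\left(-4388313 - 323205\right) \left(-3235564 + F{\left(55,2129 \right)}\right) = \left(-4388313 - 323205\right) \left(-3235564 + \left(55 + 2129\right)\right) = - 4711518 \left(-3235564 + 2184\right) = \left(-4711518\right) \left(-3233380\right) = 15234128070840$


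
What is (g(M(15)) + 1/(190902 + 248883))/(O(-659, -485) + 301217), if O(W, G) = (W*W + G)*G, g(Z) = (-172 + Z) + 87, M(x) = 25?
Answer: 26387099/92394361603755 ≈ 2.8559e-7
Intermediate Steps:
g(Z) = -85 + Z
O(W, G) = G*(G + W²) (O(W, G) = (W² + G)*G = (G + W²)*G = G*(G + W²))
(g(M(15)) + 1/(190902 + 248883))/(O(-659, -485) + 301217) = ((-85 + 25) + 1/(190902 + 248883))/(-485*(-485 + (-659)²) + 301217) = (-60 + 1/439785)/(-485*(-485 + 434281) + 301217) = (-60 + 1/439785)/(-485*433796 + 301217) = -26387099/(439785*(-210391060 + 301217)) = -26387099/439785/(-210089843) = -26387099/439785*(-1/210089843) = 26387099/92394361603755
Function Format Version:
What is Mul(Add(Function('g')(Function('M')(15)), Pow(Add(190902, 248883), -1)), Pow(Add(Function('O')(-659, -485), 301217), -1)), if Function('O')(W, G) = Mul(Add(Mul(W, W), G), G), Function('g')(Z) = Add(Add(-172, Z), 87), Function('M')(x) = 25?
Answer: Rational(26387099, 92394361603755) ≈ 2.8559e-7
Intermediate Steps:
Function('g')(Z) = Add(-85, Z)
Function('O')(W, G) = Mul(G, Add(G, Pow(W, 2))) (Function('O')(W, G) = Mul(Add(Pow(W, 2), G), G) = Mul(Add(G, Pow(W, 2)), G) = Mul(G, Add(G, Pow(W, 2))))
Mul(Add(Function('g')(Function('M')(15)), Pow(Add(190902, 248883), -1)), Pow(Add(Function('O')(-659, -485), 301217), -1)) = Mul(Add(Add(-85, 25), Pow(Add(190902, 248883), -1)), Pow(Add(Mul(-485, Add(-485, Pow(-659, 2))), 301217), -1)) = Mul(Add(-60, Pow(439785, -1)), Pow(Add(Mul(-485, Add(-485, 434281)), 301217), -1)) = Mul(Add(-60, Rational(1, 439785)), Pow(Add(Mul(-485, 433796), 301217), -1)) = Mul(Rational(-26387099, 439785), Pow(Add(-210391060, 301217), -1)) = Mul(Rational(-26387099, 439785), Pow(-210089843, -1)) = Mul(Rational(-26387099, 439785), Rational(-1, 210089843)) = Rational(26387099, 92394361603755)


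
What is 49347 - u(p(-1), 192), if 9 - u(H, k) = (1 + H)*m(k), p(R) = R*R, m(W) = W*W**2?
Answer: 14205114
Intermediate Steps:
m(W) = W**3
p(R) = R**2
u(H, k) = 9 - k**3*(1 + H) (u(H, k) = 9 - (1 + H)*k**3 = 9 - k**3*(1 + H))
49347 - u(p(-1), 192) = 49347 - (9 - 1*192**3 - 1*(-1)**2*192**3) = 49347 - (9 - 1*7077888 - 1*1*7077888) = 49347 - (9 - 7077888 - 7077888) = 49347 - 1*(-14155767) = 49347 + 14155767 = 14205114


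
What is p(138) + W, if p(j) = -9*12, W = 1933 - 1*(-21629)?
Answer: 23454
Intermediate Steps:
W = 23562 (W = 1933 + 21629 = 23562)
p(j) = -108
p(138) + W = -108 + 23562 = 23454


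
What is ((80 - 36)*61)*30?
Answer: 80520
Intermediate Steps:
((80 - 36)*61)*30 = (44*61)*30 = 2684*30 = 80520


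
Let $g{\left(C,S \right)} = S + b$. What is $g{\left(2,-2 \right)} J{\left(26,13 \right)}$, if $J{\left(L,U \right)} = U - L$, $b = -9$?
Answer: $143$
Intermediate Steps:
$g{\left(C,S \right)} = -9 + S$ ($g{\left(C,S \right)} = S - 9 = -9 + S$)
$g{\left(2,-2 \right)} J{\left(26,13 \right)} = \left(-9 - 2\right) \left(13 - 26\right) = - 11 \left(13 - 26\right) = \left(-11\right) \left(-13\right) = 143$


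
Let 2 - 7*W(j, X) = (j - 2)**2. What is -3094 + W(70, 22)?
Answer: -26280/7 ≈ -3754.3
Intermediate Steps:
W(j, X) = 2/7 - (-2 + j)**2/7 (W(j, X) = 2/7 - (j - 2)**2/7 = 2/7 - (-2 + j)**2/7)
-3094 + W(70, 22) = -3094 + (2/7 - (-2 + 70)**2/7) = -3094 + (2/7 - 1/7*68**2) = -3094 + (2/7 - 1/7*4624) = -3094 + (2/7 - 4624/7) = -3094 - 4622/7 = -26280/7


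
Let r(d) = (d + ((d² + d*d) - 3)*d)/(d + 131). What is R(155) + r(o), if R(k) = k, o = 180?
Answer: 11711845/311 ≈ 37659.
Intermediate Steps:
r(d) = (d + d*(-3 + 2*d²))/(131 + d) (r(d) = (d + ((d² + d²) - 3)*d)/(131 + d) = (d + (2*d² - 3)*d)/(131 + d) = (d + (-3 + 2*d²)*d)/(131 + d) = (d + d*(-3 + 2*d²))/(131 + d))
R(155) + r(o) = 155 + 2*180*(-1 + 180²)/(131 + 180) = 155 + 2*180*(-1 + 32400)/311 = 155 + 2*180*(1/311)*32399 = 155 + 11663640/311 = 11711845/311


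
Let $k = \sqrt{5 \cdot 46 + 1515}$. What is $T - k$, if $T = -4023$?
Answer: $-4023 - \sqrt{1745} \approx -4064.8$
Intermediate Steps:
$k = \sqrt{1745}$ ($k = \sqrt{230 + 1515} = \sqrt{1745} \approx 41.773$)
$T - k = -4023 - \sqrt{1745}$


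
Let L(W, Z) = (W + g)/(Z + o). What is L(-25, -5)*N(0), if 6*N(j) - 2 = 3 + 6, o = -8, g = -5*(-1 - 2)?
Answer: 55/39 ≈ 1.4103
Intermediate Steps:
g = 15 (g = -5*(-3) = 15)
L(W, Z) = (15 + W)/(-8 + Z) (L(W, Z) = (W + 15)/(Z - 8) = (15 + W)/(-8 + Z))
N(j) = 11/6 (N(j) = ⅓ + (3 + 6)/6 = ⅓ + (⅙)*9 = ⅓ + 3/2 = 11/6)
L(-25, -5)*N(0) = ((15 - 25)/(-8 - 5))*(11/6) = (-10/(-13))*(11/6) = -1/13*(-10)*(11/6) = (10/13)*(11/6) = 55/39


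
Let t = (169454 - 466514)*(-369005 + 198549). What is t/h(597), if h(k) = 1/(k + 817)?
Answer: 71598822335040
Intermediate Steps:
h(k) = 1/(817 + k)
t = 50635659360 (t = -297060*(-170456) = 50635659360)
t/h(597) = 50635659360/(1/(817 + 597)) = 50635659360/(1/1414) = 50635659360*1414 = 71598822335040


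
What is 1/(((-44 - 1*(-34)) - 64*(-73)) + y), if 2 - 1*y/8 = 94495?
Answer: -1/751282 ≈ -1.3311e-6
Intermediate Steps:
y = -755944 (y = 16 - 8*94495 = 16 - 755960 = -755944)
1/(((-44 - 1*(-34)) - 64*(-73)) + y) = 1/(((-44 - 1*(-34)) - 64*(-73)) - 755944) = 1/(((-44 + 34) + 4672) - 755944) = 1/((-10 + 4672) - 755944) = 1/(4662 - 755944) = 1/(-751282) = -1/751282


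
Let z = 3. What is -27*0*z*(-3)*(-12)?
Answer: 0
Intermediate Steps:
-27*0*z*(-3)*(-12) = -27*0*3*(-3)*(-12) = -0*(-3)*(-12) = -27*0*(-12) = 0*(-12) = 0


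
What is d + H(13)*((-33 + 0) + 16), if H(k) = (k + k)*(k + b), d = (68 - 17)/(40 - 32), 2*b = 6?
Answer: -56525/8 ≈ -7065.6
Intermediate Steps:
b = 3 (b = (½)*6 = 3)
d = 51/8 ≈ 6.3750
H(k) = 2*k*(3 + k) (H(k) = (k + k)*(k + 3) = (2*k)*(3 + k) = 2*k*(3 + k))
d + H(13)*((-33 + 0) + 16) = 51/8 + (2*13*(3 + 13))*((-33 + 0) + 16) = 51/8 + (2*13*16)*(-33 + 16) = 51/8 + 416*(-17) = 51/8 - 7072 = -56525/8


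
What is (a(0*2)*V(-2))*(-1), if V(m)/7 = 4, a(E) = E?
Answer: 0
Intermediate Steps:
V(m) = 28 (V(m) = 7*4 = 28)
(a(0*2)*V(-2))*(-1) = ((0*2)*28)*(-1) = (0*28)*(-1) = 0*(-1) = 0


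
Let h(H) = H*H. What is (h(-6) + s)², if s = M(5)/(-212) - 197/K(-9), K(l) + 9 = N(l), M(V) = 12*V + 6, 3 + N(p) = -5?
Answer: 7257847249/3247204 ≈ 2235.1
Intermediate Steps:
N(p) = -8 (N(p) = -3 - 5 = -8)
M(V) = 6 + 12*V
h(H) = H²
K(l) = -17 (K(l) = -9 - 8 = -17)
s = 20321/1802 (s = (6 + 12*5)/(-212) - 197/(-17) = (6 + 60)*(-1/212) - 197*(-1/17) = 66*(-1/212) + 197/17 = -33/106 + 197/17 = 20321/1802 ≈ 11.277)
(h(-6) + s)² = ((-6)² + 20321/1802)² = (36 + 20321/1802)² = (85193/1802)² = 7257847249/3247204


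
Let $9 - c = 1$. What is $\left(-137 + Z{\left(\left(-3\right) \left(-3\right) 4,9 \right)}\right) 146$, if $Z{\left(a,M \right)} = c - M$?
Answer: $-20148$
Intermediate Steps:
$c = 8$ ($c = 9 - 1 = 8$)
$Z{\left(a,M \right)} = 8 - M$
$\left(-137 + Z{\left(\left(-3\right) \left(-3\right) 4,9 \right)}\right) 146 = \left(-137 + \left(8 - 9\right)\right) 146 = \left(-137 - 1\right) 146 = \left(-138\right) 146 = -20148$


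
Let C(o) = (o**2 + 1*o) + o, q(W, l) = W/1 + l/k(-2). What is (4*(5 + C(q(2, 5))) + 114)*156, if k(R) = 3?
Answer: 101608/3 ≈ 33869.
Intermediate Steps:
q(W, l) = W + l/3 (q(W, l) = W/1 + l/3 = W*1 + l*(1/3) = W + l/3)
C(o) = o**2 + 2*o (C(o) = (o**2 + o) + o = (o + o**2) + o = o**2 + 2*o)
(4*(5 + C(q(2, 5))) + 114)*156 = (4*(5 + (2 + (1/3)*5)*(2 + (2 + (1/3)*5))) + 114)*156 = (4*(5 + (2 + 5/3)*(2 + (2 + 5/3))) + 114)*156 = (4*(5 + 11*(2 + 11/3)/3) + 114)*156 = (4*(5 + (11/3)*(17/3)) + 114)*156 = (4*(5 + 187/9) + 114)*156 = (4*(232/9) + 114)*156 = (928/9 + 114)*156 = (1954/9)*156 = 101608/3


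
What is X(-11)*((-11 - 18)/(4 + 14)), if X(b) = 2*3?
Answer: -29/3 ≈ -9.6667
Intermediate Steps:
X(b) = 6
X(-11)*((-11 - 18)/(4 + 14)) = 6*((-11 - 18)/(4 + 14)) = 6*(-29/18) = -29/3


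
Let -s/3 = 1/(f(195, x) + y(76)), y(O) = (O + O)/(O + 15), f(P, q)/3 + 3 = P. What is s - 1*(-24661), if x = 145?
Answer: 1296379175/52568 ≈ 24661.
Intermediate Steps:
f(P, q) = -9 + 3*P
y(O) = 2*O/(15 + O) (y(O) = (2*O)/(15 + O) = 2*O/(15 + O))
s = -273/52568 (s = -3/((-9 + 3*195) + 2*76/(15 + 76)) = -3/((-9 + 585) + 2*76/91) = -3/(576 + 2*76*(1/91)) = -3/(576 + 152/91) = -3/52568/91 = -3*91/52568 = -273/52568 ≈ -0.0051933)
s - 1*(-24661) = -273/52568 - 1*(-24661) = -273/52568 + 24661 = 1296379175/52568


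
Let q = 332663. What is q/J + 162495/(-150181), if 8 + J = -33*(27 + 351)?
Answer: -51987924593/1874559242 ≈ -27.733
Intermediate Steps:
J = -12482 (J = -8 - 33*(27 + 351) = -8 - 33*378 = -8 - 12474 = -12482)
q/J + 162495/(-150181) = 332663/(-12482) + 162495/(-150181) = 332663*(-1/12482) + 162495*(-1/150181) = -332663/12482 - 162495/150181 = -51987924593/1874559242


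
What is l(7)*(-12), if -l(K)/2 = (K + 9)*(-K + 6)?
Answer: -384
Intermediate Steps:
l(K) = -2*(6 - K)*(9 + K) (l(K) = -2*(K + 9)*(-K + 6) = -2*(9 + K)*(6 - K) = -2*(6 - K)*(9 + K))
l(7)*(-12) = (-108 + 2*7**2 + 6*7)*(-12) = (-108 + 2*49 + 42)*(-12) = (-108 + 98 + 42)*(-12) = 32*(-12) = -384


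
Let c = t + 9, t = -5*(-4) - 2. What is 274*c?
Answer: 7398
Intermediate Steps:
t = 18 (t = 20 - 2 = 18)
c = 27 (c = 18 + 9 = 27)
274*c = 274*27 = 7398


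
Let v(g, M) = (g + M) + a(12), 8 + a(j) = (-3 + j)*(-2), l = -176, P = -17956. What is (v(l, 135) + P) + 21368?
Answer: 3345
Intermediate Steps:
a(j) = -2 - 2*j (a(j) = -8 + (-3 + j)*(-2) = -8 + (6 - 2*j) = -2 - 2*j)
v(g, M) = -26 + M + g (v(g, M) = (g + M) + (-2 - 2*12) = (M + g) + (-2 - 24) = (M + g) - 26 = -26 + M + g)
(v(l, 135) + P) + 21368 = ((-26 + 135 - 176) - 17956) + 21368 = (-67 - 17956) + 21368 = -18023 + 21368 = 3345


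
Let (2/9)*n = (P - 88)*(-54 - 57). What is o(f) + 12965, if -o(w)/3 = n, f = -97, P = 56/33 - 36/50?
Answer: -32295728/275 ≈ -1.1744e+5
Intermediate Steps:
P = 806/825 (P = 56*(1/33) - 36*1/50 = 56/33 - 18/25 = 806/825 ≈ 0.97697)
n = 11953701/275 (n = 9*((806/825 - 88)*(-54 - 57))/2 = 9*(-71794/825*(-111))/2 = (9/2)*(2656378/275) = 11953701/275 ≈ 43468.)
o(w) = -35861103/275 (o(w) = -3*11953701/275 = -35861103/275)
o(f) + 12965 = -35861103/275 + 12965 = -32295728/275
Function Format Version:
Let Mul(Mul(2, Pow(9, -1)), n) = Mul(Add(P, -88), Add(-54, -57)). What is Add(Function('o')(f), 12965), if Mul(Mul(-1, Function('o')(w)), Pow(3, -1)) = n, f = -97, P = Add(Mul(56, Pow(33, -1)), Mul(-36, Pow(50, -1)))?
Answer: Rational(-32295728, 275) ≈ -1.1744e+5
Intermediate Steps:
P = Rational(806, 825) (P = Add(Mul(56, Rational(1, 33)), Mul(-36, Rational(1, 50))) = Add(Rational(56, 33), Rational(-18, 25)) = Rational(806, 825) ≈ 0.97697)
n = Rational(11953701, 275) (n = Mul(Rational(9, 2), Mul(Add(Rational(806, 825), -88), Add(-54, -57))) = Mul(Rational(9, 2), Mul(Rational(-71794, 825), -111)) = Mul(Rational(9, 2), Rational(2656378, 275)) = Rational(11953701, 275) ≈ 43468.)
Function('o')(w) = Rational(-35861103, 275) (Function('o')(w) = Mul(-3, Rational(11953701, 275)) = Rational(-35861103, 275))
Add(Function('o')(f), 12965) = Add(Rational(-35861103, 275), 12965) = Rational(-32295728, 275)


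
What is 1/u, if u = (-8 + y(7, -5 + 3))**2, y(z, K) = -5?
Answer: 1/169 ≈ 0.0059172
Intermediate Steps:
u = 169 (u = (-8 - 5)**2 = (-13)**2 = 169)
1/u = 1/169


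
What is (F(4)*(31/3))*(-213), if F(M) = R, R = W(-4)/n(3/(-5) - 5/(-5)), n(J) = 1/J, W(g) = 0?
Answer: 0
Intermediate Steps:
R = 0 (R = 0/(1/(3/(-5) - 5/(-5))) = 0/(1/(3*(-⅕) - 5*(-⅕))) = 0/(1/(-⅗ + 1)) = 0/(1/(⅖)) = 0/(5/2) = 0*(⅖) = 0)
F(M) = 0
(F(4)*(31/3))*(-213) = (0*(31/3))*(-213) = 0*(-213) = 0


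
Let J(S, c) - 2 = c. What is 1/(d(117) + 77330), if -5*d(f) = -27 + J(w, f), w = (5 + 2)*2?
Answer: 5/386558 ≈ 1.2935e-5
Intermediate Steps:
w = 14 (w = 7*2 = 14)
J(S, c) = 2 + c
d(f) = 5 - f/5 (d(f) = -(-27 + (2 + f))/5 = -(-25 + f)/5 = 5 - f/5)
1/(d(117) + 77330) = 1/((5 - ⅕*117) + 77330) = 1/((5 - 117/5) + 77330) = 1/(-92/5 + 77330) = 1/(386558/5) = 5/386558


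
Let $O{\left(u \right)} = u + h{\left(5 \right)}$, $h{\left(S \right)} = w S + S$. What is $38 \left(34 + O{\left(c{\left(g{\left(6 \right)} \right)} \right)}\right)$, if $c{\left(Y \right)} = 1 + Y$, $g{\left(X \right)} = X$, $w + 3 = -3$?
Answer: $608$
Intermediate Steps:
$w = -6$ ($w = -3 - 3 = -6$)
$h{\left(S \right)} = - 5 S$ ($h{\left(S \right)} = - 6 S + S = - 5 S$)
$O{\left(u \right)} = -25 + u$ ($O{\left(u \right)} = u - 25 = -25 + u$)
$38 \left(34 + O{\left(c{\left(g{\left(6 \right)} \right)} \right)}\right) = 38 \left(34 + \left(-25 + \left(1 + 6\right)\right)\right) = 38 \left(34 + \left(-25 + 7\right)\right) = 38 \left(34 - 18\right) = 38 \cdot 16 = 608$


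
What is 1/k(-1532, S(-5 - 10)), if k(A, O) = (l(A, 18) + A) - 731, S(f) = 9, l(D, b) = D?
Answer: -1/3795 ≈ -0.00026350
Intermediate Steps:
k(A, O) = -731 + 2*A (k(A, O) = (A + A) - 731 = 2*A - 731 = -731 + 2*A)
1/k(-1532, S(-5 - 10)) = 1/(-731 + 2*(-1532)) = 1/(-731 - 3064) = 1/(-3795) = -1/3795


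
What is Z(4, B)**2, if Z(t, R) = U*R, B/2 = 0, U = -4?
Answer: 0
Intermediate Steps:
B = 0 (B = 2*0 = 0)
Z(t, R) = -4*R
Z(4, B)**2 = (-4*0)**2 = 0**2 = 0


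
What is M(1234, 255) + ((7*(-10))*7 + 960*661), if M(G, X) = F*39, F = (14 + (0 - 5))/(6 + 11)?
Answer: 10779541/17 ≈ 6.3409e+5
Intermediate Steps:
F = 9/17 (F = (14 - 5)/17 = 9*(1/17) = 9/17 ≈ 0.52941)
M(G, X) = 351/17 (M(G, X) = (9/17)*39 = 351/17)
M(1234, 255) + ((7*(-10))*7 + 960*661) = 351/17 + ((7*(-10))*7 + 960*661) = 351/17 + (-70*7 + 634560) = 351/17 + (-490 + 634560) = 351/17 + 634070 = 10779541/17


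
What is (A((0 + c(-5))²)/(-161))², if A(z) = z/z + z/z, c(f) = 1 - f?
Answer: 4/25921 ≈ 0.00015432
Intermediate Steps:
A(z) = 2 (A(z) = 1 + 1 = 2)
(A((0 + c(-5))²)/(-161))² = (2/(-161))² = (2*(-1/161))² = (-2/161)² = 4/25921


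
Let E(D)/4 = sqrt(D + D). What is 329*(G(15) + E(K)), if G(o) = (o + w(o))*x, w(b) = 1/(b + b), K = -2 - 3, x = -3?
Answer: -148379/10 + 1316*I*sqrt(10) ≈ -14838.0 + 4161.6*I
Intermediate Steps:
K = -5
w(b) = 1/(2*b)
E(D) = 4*sqrt(2)*sqrt(D) (E(D) = 4*sqrt(D + D) = 4*sqrt(2*D) = 4*(sqrt(2)*sqrt(D)) = 4*sqrt(2)*sqrt(D))
G(o) = -3*o - 3/(2*o) (G(o) = (o + 1/(2*o))*(-3) = -3*o - 3/(2*o))
329*(G(15) + E(K)) = 329*((-3*15 - 3/2/15) + 4*sqrt(2)*sqrt(-5)) = 329*((-45 - 3/2*1/15) + 4*sqrt(2)*(I*sqrt(5))) = 329*((-45 - 1/10) + 4*I*sqrt(10)) = 329*(-451/10 + 4*I*sqrt(10)) = -148379/10 + 1316*I*sqrt(10)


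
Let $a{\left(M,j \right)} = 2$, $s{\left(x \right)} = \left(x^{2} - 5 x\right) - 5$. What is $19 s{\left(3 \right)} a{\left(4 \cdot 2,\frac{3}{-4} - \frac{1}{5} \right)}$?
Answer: $-418$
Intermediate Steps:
$s{\left(x \right)} = -5 + x^{2} - 5 x$
$19 s{\left(3 \right)} a{\left(4 \cdot 2,\frac{3}{-4} - \frac{1}{5} \right)} = 19 \left(-5 + 3^{2} - 15\right) 2 = 19 \left(-5 + 9 - 15\right) 2 = 19 \left(-11\right) 2 = \left(-209\right) 2 = -418$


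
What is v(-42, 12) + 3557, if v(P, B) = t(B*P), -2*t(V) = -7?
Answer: 7121/2 ≈ 3560.5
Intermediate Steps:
t(V) = 7/2 (t(V) = -½*(-7) = 7/2)
v(P, B) = 7/2
v(-42, 12) + 3557 = 7/2 + 3557 = 7121/2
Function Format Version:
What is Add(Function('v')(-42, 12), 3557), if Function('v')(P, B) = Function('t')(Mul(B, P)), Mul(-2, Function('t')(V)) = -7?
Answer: Rational(7121, 2) ≈ 3560.5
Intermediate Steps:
Function('t')(V) = Rational(7, 2) (Function('t')(V) = Mul(Rational(-1, 2), -7) = Rational(7, 2))
Function('v')(P, B) = Rational(7, 2)
Add(Function('v')(-42, 12), 3557) = Add(Rational(7, 2), 3557) = Rational(7121, 2)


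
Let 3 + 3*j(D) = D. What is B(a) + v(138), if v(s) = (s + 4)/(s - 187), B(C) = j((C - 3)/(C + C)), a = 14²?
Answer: -4391/1176 ≈ -3.7338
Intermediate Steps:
a = 196
j(D) = -1 + D/3
B(C) = -1 + (-3 + C)/(6*C) (B(C) = -1 + ((C - 3)/(C + C))/3 = -1 + ((-3 + C)/((2*C)))/3 = -1 + ((-3 + C)*(1/(2*C)))/3 = -1 + ((-3 + C)/(2*C))/3 = -1 + (-3 + C)/(6*C))
v(s) = (4 + s)/(-187 + s)
B(a) + v(138) = (⅙)*(-3 - 5*196)/196 + (4 + 138)/(-187 + 138) = (⅙)*(1/196)*(-3 - 980) + 142/(-49) = (⅙)*(1/196)*(-983) - 1/49*142 = -983/1176 - 142/49 = -4391/1176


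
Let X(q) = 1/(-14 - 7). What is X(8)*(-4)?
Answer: 4/21 ≈ 0.19048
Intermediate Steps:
X(q) = -1/21 (X(q) = 1/(-21) = -1/21)
X(8)*(-4) = -1/21*(-4) = 4/21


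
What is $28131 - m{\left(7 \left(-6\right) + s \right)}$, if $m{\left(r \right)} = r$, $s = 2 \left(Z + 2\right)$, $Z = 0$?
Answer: $28169$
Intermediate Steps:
$s = 4$ ($s = 2 \left(0 + 2\right) = 2 \cdot 2 = 4$)
$28131 - m{\left(7 \left(-6\right) + s \right)} = 28131 - \left(7 \left(-6\right) + 4\right) = 28131 - \left(-42 + 4\right) = 28131 - -38 = 28131 + 38 = 28169$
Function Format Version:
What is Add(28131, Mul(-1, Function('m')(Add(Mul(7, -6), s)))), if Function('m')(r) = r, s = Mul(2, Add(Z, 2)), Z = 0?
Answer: 28169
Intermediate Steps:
s = 4 (s = Mul(2, Add(0, 2)) = Mul(2, 2) = 4)
Add(28131, Mul(-1, Function('m')(Add(Mul(7, -6), s)))) = Add(28131, Mul(-1, Add(Mul(7, -6), 4))) = Add(28131, Mul(-1, Add(-42, 4))) = Add(28131, Mul(-1, -38)) = Add(28131, 38) = 28169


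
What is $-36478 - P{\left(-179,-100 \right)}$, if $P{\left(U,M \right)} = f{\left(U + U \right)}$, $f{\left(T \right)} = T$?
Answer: $-36120$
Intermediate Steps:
$P{\left(U,M \right)} = 2 U$ ($P{\left(U,M \right)} = U + U = 2 U$)
$-36478 - P{\left(-179,-100 \right)} = -36478 - 2 \left(-179\right) = -36478 - -358 = -36478 + 358 = -36120$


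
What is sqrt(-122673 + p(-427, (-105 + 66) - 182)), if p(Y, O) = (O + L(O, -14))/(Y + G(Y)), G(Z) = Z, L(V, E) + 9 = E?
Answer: I*sqrt(6010963)/7 ≈ 350.25*I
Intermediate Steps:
L(V, E) = -9 + E
p(Y, O) = (-23 + O)/(2*Y) (p(Y, O) = (O + (-9 - 14))/(Y + Y) = (O - 23)/((2*Y)) = (-23 + O)*(1/(2*Y)) = (-23 + O)/(2*Y))
sqrt(-122673 + p(-427, (-105 + 66) - 182)) = sqrt(-122673 + (1/2)*(-23 + ((-105 + 66) - 182))/(-427)) = sqrt(-122673 + (1/2)*(-1/427)*(-23 + (-39 - 182))) = sqrt(-122673 + (1/2)*(-1/427)*(-23 - 221)) = sqrt(-122673 + (1/2)*(-1/427)*(-244)) = sqrt(-122673 + 2/7) = sqrt(-858709/7) = I*sqrt(6010963)/7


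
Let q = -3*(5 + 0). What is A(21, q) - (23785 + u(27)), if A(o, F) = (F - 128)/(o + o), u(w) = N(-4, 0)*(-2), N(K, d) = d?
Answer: -999113/42 ≈ -23788.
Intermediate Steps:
q = -15 (q = -3*5 = -15)
u(w) = 0 (u(w) = 0*(-2) = 0)
A(o, F) = (-128 + F)/(2*o) (A(o, F) = (-128 + F)/((2*o)) = (-128 + F)*(1/(2*o)) = (-128 + F)/(2*o))
A(21, q) - (23785 + u(27)) = (1/2)*(-128 - 15)/21 - (23785 + 0) = (1/2)*(1/21)*(-143) - 1*23785 = -143/42 - 23785 = -999113/42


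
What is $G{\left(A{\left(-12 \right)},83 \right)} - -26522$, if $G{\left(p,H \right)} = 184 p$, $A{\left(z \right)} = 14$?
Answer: $29098$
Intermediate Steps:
$G{\left(A{\left(-12 \right)},83 \right)} - -26522 = 184 \cdot 14 - -26522 = 2576 + 26522 = 29098$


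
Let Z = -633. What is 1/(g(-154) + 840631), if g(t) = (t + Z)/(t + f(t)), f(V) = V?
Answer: 308/258915135 ≈ 1.1896e-6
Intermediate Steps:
g(t) = (-633 + t)/(2*t) (g(t) = (t - 633)/(t + t) = (-633 + t)/((2*t)) = (-633 + t)*(1/(2*t)) = (-633 + t)/(2*t))
1/(g(-154) + 840631) = 1/((1/2)*(-633 - 154)/(-154) + 840631) = 1/((1/2)*(-1/154)*(-787) + 840631) = 1/(787/308 + 840631) = 1/(258915135/308) = 308/258915135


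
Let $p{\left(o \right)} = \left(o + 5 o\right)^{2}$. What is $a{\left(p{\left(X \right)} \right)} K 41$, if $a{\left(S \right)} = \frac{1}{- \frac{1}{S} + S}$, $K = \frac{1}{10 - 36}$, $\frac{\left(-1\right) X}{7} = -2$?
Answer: $- \frac{144648}{647232755} \approx -0.00022349$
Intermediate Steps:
$X = 14$ ($X = \left(-7\right) \left(-2\right) = 14$)
$p{\left(o \right)} = 36 o^{2}$ ($p{\left(o \right)} = \left(6 o\right)^{2} = 36 o^{2}$)
$K = - \frac{1}{26}$ ($K = \frac{1}{-26} = - \frac{1}{26} \approx -0.038462$)
$a{\left(S \right)} = \frac{1}{S - \frac{1}{S}}$
$a{\left(p{\left(X \right)} \right)} K 41 = \frac{36 \cdot 14^{2}}{-1 + \left(36 \cdot 14^{2}\right)^{2}} \left(- \frac{1}{26}\right) 41 = \frac{36 \cdot 196}{-1 + \left(36 \cdot 196\right)^{2}} \left(- \frac{1}{26}\right) 41 = \frac{7056}{-1 + 7056^{2}} \left(- \frac{1}{26}\right) 41 = \frac{7056}{-1 + 49787136} \left(- \frac{1}{26}\right) 41 = \frac{7056}{49787135} \left(- \frac{1}{26}\right) 41 = \left(- \frac{3528}{647232755}\right) 41 = - \frac{144648}{647232755}$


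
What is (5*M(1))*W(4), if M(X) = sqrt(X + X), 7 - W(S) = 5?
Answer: 10*sqrt(2) ≈ 14.142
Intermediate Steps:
W(S) = 2 (W(S) = 7 - 1*5 = 7 - 5 = 2)
M(X) = sqrt(2)*sqrt(X) (M(X) = sqrt(2*X) = sqrt(2)*sqrt(X))
(5*M(1))*W(4) = (5*(sqrt(2)*sqrt(1)))*2 = (5*(sqrt(2)*1))*2 = (5*sqrt(2))*2 = 10*sqrt(2)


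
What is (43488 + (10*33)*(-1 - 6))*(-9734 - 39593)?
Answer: -2031187206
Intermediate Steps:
(43488 + (10*33)*(-1 - 6))*(-9734 - 39593) = (43488 + 330*(-7))*(-49327) = (43488 - 2310)*(-49327) = 41178*(-49327) = -2031187206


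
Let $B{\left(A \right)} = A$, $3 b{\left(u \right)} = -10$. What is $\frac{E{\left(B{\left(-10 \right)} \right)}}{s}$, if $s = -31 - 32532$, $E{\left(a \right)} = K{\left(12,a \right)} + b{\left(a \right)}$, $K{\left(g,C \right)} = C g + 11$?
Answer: $\frac{337}{97689} \approx 0.0034497$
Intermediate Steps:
$b{\left(u \right)} = - \frac{10}{3}$ ($b{\left(u \right)} = \frac{1}{3} \left(-10\right) = - \frac{10}{3}$)
$K{\left(g,C \right)} = 11 + C g$
$E{\left(a \right)} = \frac{23}{3} + 12 a$ ($E{\left(a \right)} = \left(11 + a 12\right) - \frac{10}{3} = \left(11 + 12 a\right) - \frac{10}{3} = \frac{23}{3} + 12 a$)
$s = -32563$
$\frac{E{\left(B{\left(-10 \right)} \right)}}{s} = \frac{\frac{23}{3} + 12 \left(-10\right)}{-32563} = \left(\frac{23}{3} - 120\right) \left(- \frac{1}{32563}\right) = \left(- \frac{337}{3}\right) \left(- \frac{1}{32563}\right) = \frac{337}{97689}$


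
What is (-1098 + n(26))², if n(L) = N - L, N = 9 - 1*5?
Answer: 1254400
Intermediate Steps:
N = 4 (N = 9 - 5 = 4)
n(L) = 4 - L
(-1098 + n(26))² = (-1098 + (4 - 1*26))² = (-1098 + (4 - 26))² = (-1098 - 22)² = (-1120)² = 1254400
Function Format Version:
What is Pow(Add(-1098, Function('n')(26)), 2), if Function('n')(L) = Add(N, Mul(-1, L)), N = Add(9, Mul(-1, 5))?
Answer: 1254400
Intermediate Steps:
N = 4 (N = Add(9, -5) = 4)
Function('n')(L) = Add(4, Mul(-1, L))
Pow(Add(-1098, Function('n')(26)), 2) = Pow(Add(-1098, Add(4, Mul(-1, 26))), 2) = Pow(Add(-1098, Add(4, -26)), 2) = Pow(Add(-1098, -22), 2) = Pow(-1120, 2) = 1254400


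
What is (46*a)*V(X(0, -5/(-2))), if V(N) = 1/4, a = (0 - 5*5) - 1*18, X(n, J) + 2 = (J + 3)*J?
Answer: -989/2 ≈ -494.50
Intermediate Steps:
X(n, J) = -2 + J*(3 + J) (X(n, J) = -2 + (J + 3)*J = -2 + (3 + J)*J = -2 + J*(3 + J))
a = -43 (a = (0 - 25) - 18 = -25 - 18 = -43)
V(N) = ¼
(46*a)*V(X(0, -5/(-2))) = (46*(-43))*(¼) = -1978*¼ = -989/2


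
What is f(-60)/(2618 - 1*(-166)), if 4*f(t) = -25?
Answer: -25/11136 ≈ -0.0022450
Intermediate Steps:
f(t) = -25/4 (f(t) = (¼)*(-25) = -25/4)
f(-60)/(2618 - 1*(-166)) = -25/(4*(2618 - 1*(-166))) = -25/(4*(2618 + 166)) = -25/4/2784 = -25/4*1/2784 = -25/11136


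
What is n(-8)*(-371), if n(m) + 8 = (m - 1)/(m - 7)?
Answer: 13727/5 ≈ 2745.4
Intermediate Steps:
n(m) = -8 + (-1 + m)/(-7 + m) (n(m) = -8 + (m - 1)/(m - 7) = -8 + (-1 + m)/(-7 + m))
n(-8)*(-371) = ((55 - 7*(-8))/(-7 - 8))*(-371) = ((55 + 56)/(-15))*(-371) = -1/15*111*(-371) = -37/5*(-371) = 13727/5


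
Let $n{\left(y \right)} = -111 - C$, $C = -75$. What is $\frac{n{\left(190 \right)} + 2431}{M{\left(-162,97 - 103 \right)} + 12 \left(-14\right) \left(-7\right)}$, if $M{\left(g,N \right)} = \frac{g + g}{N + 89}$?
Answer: $\frac{198785}{97284} \approx 2.0433$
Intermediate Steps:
$n{\left(y \right)} = -36$ ($n{\left(y \right)} = -111 - -75 = -111 + 75 = -36$)
$M{\left(g,N \right)} = \frac{2 g}{89 + N}$
$\frac{n{\left(190 \right)} + 2431}{M{\left(-162,97 - 103 \right)} + 12 \left(-14\right) \left(-7\right)} = \frac{-36 + 2431}{2 \left(-162\right) \frac{1}{89 + \left(97 - 103\right)} + 12 \left(-14\right) \left(-7\right)} = \frac{2395}{2 \left(-162\right) \frac{1}{89 + \left(97 - 103\right)} - -1176} = \frac{2395}{2 \left(-162\right) \frac{1}{89 - 6} + 1176} = \frac{2395}{2 \left(-162\right) \frac{1}{83} + 1176} = \frac{2395}{- \frac{324}{83} + 1176} = \frac{2395}{\frac{97284}{83}} = 2395 \cdot \frac{83}{97284} = \frac{198785}{97284}$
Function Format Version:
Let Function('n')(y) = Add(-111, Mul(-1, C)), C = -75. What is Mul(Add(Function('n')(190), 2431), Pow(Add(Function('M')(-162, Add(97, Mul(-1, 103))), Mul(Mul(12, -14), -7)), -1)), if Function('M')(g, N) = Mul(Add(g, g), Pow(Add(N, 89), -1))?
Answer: Rational(198785, 97284) ≈ 2.0433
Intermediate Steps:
Function('n')(y) = -36 (Function('n')(y) = Add(-111, Mul(-1, -75)) = Add(-111, 75) = -36)
Function('M')(g, N) = Mul(2, g, Pow(Add(89, N), -1)) (Function('M')(g, N) = Mul(Mul(2, g), Pow(Add(89, N), -1)) = Mul(2, g, Pow(Add(89, N), -1)))
Mul(Add(Function('n')(190), 2431), Pow(Add(Function('M')(-162, Add(97, Mul(-1, 103))), Mul(Mul(12, -14), -7)), -1)) = Mul(Add(-36, 2431), Pow(Add(Mul(2, -162, Pow(Add(89, Add(97, Mul(-1, 103))), -1)), Mul(Mul(12, -14), -7)), -1)) = Mul(2395, Pow(Add(Mul(2, -162, Pow(Add(89, Add(97, -103)), -1)), Mul(-168, -7)), -1)) = Mul(2395, Pow(Add(Mul(2, -162, Pow(Add(89, -6), -1)), 1176), -1)) = Mul(2395, Pow(Add(Mul(2, -162, Pow(83, -1)), 1176), -1)) = Mul(2395, Pow(Add(Mul(2, -162, Rational(1, 83)), 1176), -1)) = Mul(2395, Pow(Add(Rational(-324, 83), 1176), -1)) = Mul(2395, Pow(Rational(97284, 83), -1)) = Mul(2395, Rational(83, 97284)) = Rational(198785, 97284)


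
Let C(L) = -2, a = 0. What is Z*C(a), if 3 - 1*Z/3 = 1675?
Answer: 10032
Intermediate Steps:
Z = -5016 (Z = 9 - 3*1675 = 9 - 5025 = -5016)
Z*C(a) = -5016*(-2) = 10032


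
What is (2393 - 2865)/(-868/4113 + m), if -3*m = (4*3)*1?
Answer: 242667/2165 ≈ 112.09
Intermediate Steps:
m = -4 (m = -4*3/3 = -4 ≈ -4.0000)
(2393 - 2865)/(-868/4113 + m) = (2393 - 2865)/(-868/4113 - 4) = -472/(-868*1/4113 - 4) = -472/(-868/4113 - 4) = -472/(-17320/4113) = -472*(-4113/17320) = 242667/2165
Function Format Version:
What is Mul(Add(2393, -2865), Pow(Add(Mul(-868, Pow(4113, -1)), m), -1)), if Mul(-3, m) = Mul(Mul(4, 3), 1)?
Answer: Rational(242667, 2165) ≈ 112.09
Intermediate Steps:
m = -4 (m = Mul(Rational(-1, 3), Mul(Mul(4, 3), 1)) = Mul(Rational(-1, 3), Mul(12, 1)) = Mul(Rational(-1, 3), 12) = -4)
Mul(Add(2393, -2865), Pow(Add(Mul(-868, Pow(4113, -1)), m), -1)) = Mul(Add(2393, -2865), Pow(Add(Mul(-868, Pow(4113, -1)), -4), -1)) = Mul(-472, Pow(Add(Mul(-868, Rational(1, 4113)), -4), -1)) = Mul(-472, Pow(Add(Rational(-868, 4113), -4), -1)) = Mul(-472, Pow(Rational(-17320, 4113), -1)) = Mul(-472, Rational(-4113, 17320)) = Rational(242667, 2165)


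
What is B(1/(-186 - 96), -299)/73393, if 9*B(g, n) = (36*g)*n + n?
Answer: -533/1349793 ≈ -0.00039488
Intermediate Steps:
B(g, n) = n/9 + 4*g*n (B(g, n) = ((36*g)*n + n)/9 = (36*g*n + n)/9 = (n + 36*g*n)/9 = n/9 + 4*g*n)
B(1/(-186 - 96), -299)/73393 = ((1/9)*(-299)*(1 + 36/(-186 - 96)))/73393 = ((1/9)*(-299)*(1 + 36/(-282)))*(1/73393) = ((1/9)*(-299)*(1 + 36*(-1/282)))*(1/73393) = ((1/9)*(-299)*(1 - 6/47))*(1/73393) = ((1/9)*(-299)*(41/47))*(1/73393) = -12259/423*1/73393 = -533/1349793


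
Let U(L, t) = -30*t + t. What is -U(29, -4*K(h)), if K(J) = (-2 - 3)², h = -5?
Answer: -2900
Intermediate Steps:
K(J) = 25 (K(J) = (-5)² = 25)
U(L, t) = -29*t
-U(29, -4*K(h)) = -(-29)*(-4*25) = -(-29)*(-100) = -1*2900 = -2900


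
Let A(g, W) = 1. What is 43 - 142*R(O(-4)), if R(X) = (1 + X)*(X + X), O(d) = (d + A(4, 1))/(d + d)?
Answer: -1655/16 ≈ -103.44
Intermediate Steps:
O(d) = (1 + d)/(2*d) (O(d) = (d + 1)/(d + d) = (1 + d)/((2*d)) = (1 + d)*(1/(2*d)) = (1 + d)/(2*d))
R(X) = 2*X*(1 + X) (R(X) = (1 + X)*(2*X) = 2*X*(1 + X))
43 - 142*R(O(-4)) = 43 - 284*(1/2)*(1 - 4)/(-4)*(1 + (1/2)*(1 - 4)/(-4)) = 43 - 284*(1/2)*(-1/4)*(-3)*(1 + (1/2)*(-1/4)*(-3)) = 43 - 284*3*(1 + 3/8)/8 = 43 - 284*3*11/(8*8) = 43 - 142*33/32 = 43 - 2343/16 = -1655/16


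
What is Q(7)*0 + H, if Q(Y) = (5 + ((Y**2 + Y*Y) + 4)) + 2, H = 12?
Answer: 12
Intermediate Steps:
Q(Y) = 11 + 2*Y**2 (Q(Y) = (5 + ((Y**2 + Y**2) + 4)) + 2 = (5 + (2*Y**2 + 4)) + 2 = (5 + (4 + 2*Y**2)) + 2 = (9 + 2*Y**2) + 2 = 11 + 2*Y**2)
Q(7)*0 + H = (11 + 2*7**2)*0 + 12 = (11 + 2*49)*0 + 12 = (11 + 98)*0 + 12 = 109*0 + 12 = 0 + 12 = 12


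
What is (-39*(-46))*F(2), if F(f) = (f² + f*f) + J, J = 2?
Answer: 17940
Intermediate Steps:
F(f) = 2 + 2*f² (F(f) = (f² + f*f) + 2 = (f² + f²) + 2 = 2*f² + 2 = 2 + 2*f²)
(-39*(-46))*F(2) = (-39*(-46))*(2 + 2*2²) = 1794*(2 + 2*4) = 1794*(2 + 8) = 1794*10 = 17940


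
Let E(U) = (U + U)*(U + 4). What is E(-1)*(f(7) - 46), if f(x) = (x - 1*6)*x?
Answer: 234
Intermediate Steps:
E(U) = 2*U*(4 + U) (E(U) = (2*U)*(4 + U) = 2*U*(4 + U))
f(x) = x*(-6 + x) (f(x) = (x - 6)*x = (-6 + x)*x = x*(-6 + x))
E(-1)*(f(7) - 46) = (2*(-1)*(4 - 1))*(7*(-6 + 7) - 46) = (2*(-1)*3)*(7*1 - 46) = -6*(7 - 46) = -6*(-39) = 234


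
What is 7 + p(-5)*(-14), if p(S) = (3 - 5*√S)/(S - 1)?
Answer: 14 - 35*I*√5/3 ≈ 14.0 - 26.087*I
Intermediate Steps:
p(S) = (3 - 5*√S)/(-1 + S)
7 + p(-5)*(-14) = 7 + ((3 - 5*I*√5)/(-1 - 5))*(-14) = 7 + ((3 - 5*I*√5)/(-6))*(-14) = 7 - (3 - 5*I*√5)/6*(-14) = 7 + (-½ + 5*I*√5/6)*(-14) = 7 + (7 - 35*I*√5/3) = 14 - 35*I*√5/3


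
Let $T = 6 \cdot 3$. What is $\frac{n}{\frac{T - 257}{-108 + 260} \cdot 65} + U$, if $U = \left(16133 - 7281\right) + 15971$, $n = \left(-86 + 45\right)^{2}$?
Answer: $\frac{385369793}{15535} \approx 24807.0$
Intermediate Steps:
$n = 1681$ ($n = \left(-41\right)^{2} = 1681$)
$T = 18$
$U = 24823$ ($U = 8852 + 15971 = 24823$)
$\frac{n}{\frac{T - 257}{-108 + 260} \cdot 65} + U = \frac{1681}{\frac{18 - 257}{-108 + 260} \cdot 65} + 24823 = \frac{1681}{- \frac{239}{152} \cdot 65} + 24823 = \frac{1681}{\left(-239\right) \frac{1}{152} \cdot 65} + 24823 = \frac{1681}{\left(- \frac{239}{152}\right) 65} + 24823 = \frac{1681}{- \frac{15535}{152}} + 24823 = 1681 \left(- \frac{152}{15535}\right) + 24823 = - \frac{255512}{15535} + 24823 = \frac{385369793}{15535}$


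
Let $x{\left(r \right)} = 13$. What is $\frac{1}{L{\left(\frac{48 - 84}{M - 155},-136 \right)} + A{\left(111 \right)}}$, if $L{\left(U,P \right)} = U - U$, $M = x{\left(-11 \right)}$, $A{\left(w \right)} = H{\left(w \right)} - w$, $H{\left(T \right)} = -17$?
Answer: $- \frac{1}{128} \approx -0.0078125$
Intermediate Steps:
$A{\left(w \right)} = -17 - w$
$M = 13$
$L{\left(U,P \right)} = 0$
$\frac{1}{L{\left(\frac{48 - 84}{M - 155},-136 \right)} + A{\left(111 \right)}} = \frac{1}{0 - 128} = \frac{1}{-128} = - \frac{1}{128}$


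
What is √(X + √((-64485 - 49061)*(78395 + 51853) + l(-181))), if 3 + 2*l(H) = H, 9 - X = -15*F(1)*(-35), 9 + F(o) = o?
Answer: √(4209 + 10*I*√147891395) ≈ 250.89 + 242.36*I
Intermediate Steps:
F(o) = -9 + o
X = 4209 (X = 9 - (-15*(-9 + 1))*(-35) = 9 - (-15*(-8))*(-35) = 9 - 120*(-35) = 9 - 1*(-4200) = 9 + 4200 = 4209)
l(H) = -3/2 + H/2
√(X + √((-64485 - 49061)*(78395 + 51853) + l(-181))) = √(4209 + √((-64485 - 49061)*(78395 + 51853) + (-3/2 + (½)*(-181)))) = √(4209 + √(-113546*130248 + (-3/2 - 181/2))) = √(4209 + √(-14789139408 - 92)) = √(4209 + √(-14789139500)) = √(4209 + 10*I*√147891395)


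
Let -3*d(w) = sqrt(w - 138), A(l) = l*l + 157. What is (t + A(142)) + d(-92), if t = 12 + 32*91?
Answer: 23245 - I*sqrt(230)/3 ≈ 23245.0 - 5.0553*I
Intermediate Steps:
A(l) = 157 + l**2 (A(l) = l**2 + 157 = 157 + l**2)
d(w) = -sqrt(-138 + w)/3 (d(w) = -sqrt(w - 138)/3 = -sqrt(-138 + w)/3)
t = 2924 (t = 12 + 2912 = 2924)
(t + A(142)) + d(-92) = (2924 + (157 + 142**2)) - sqrt(-138 - 92)/3 = (2924 + (157 + 20164)) - I*sqrt(230)/3 = (2924 + 20321) - I*sqrt(230)/3 = 23245 - I*sqrt(230)/3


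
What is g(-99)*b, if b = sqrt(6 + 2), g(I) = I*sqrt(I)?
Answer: -594*I*sqrt(22) ≈ -2786.1*I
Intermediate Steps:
g(I) = I**(3/2)
b = 2*sqrt(2) (b = sqrt(8) = 2*sqrt(2) ≈ 2.8284)
g(-99)*b = (-99)**(3/2)*(2*sqrt(2)) = (-297*I*sqrt(11))*(2*sqrt(2)) = -594*I*sqrt(22)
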